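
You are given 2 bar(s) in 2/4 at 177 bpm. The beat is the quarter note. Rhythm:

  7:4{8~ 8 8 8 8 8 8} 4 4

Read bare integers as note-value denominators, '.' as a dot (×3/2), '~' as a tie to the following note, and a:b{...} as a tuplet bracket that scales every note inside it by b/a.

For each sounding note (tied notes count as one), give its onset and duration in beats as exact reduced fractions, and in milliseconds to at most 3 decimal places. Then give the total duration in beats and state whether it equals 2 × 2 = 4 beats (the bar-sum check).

1) 0.0ms=0b +193.705ms=4/7b
2) 193.705ms=4/7b +96.852ms=2/7b
3) 290.557ms=6/7b +96.852ms=2/7b
4) 387.409ms=8/7b +96.852ms=2/7b
5) 484.262ms=10/7b +96.852ms=2/7b
6) 581.114ms=12/7b +96.852ms=2/7b
7) 677.966ms=2b +338.983ms=1b
8) 1016.949ms=3b +338.983ms=1b
Σ=4b of 4 (177bpm 2/4) — PASS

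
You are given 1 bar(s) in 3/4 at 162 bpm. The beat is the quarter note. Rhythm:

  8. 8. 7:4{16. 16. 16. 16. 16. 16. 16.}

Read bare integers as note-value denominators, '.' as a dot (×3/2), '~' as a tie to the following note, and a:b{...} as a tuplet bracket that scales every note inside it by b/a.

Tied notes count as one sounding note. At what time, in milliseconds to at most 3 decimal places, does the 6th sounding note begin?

1. 0.0ms @ 0 + 277.778ms (3/4)
2. 277.778ms @ 3/4 + 277.778ms (3/4)
3. 555.556ms @ 3/2 + 79.365ms (3/14)
4. 634.921ms @ 12/7 + 79.365ms (3/14)
5. 714.286ms @ 27/14 + 79.365ms (3/14)
6. 793.651ms @ 15/7 + 79.365ms (3/14)
7. 873.016ms @ 33/14 + 79.365ms (3/14)
8. 952.381ms @ 18/7 + 79.365ms (3/14)
9. 1031.746ms @ 39/14 + 79.365ms (3/14)

note 6 onset = 15/7b = 793.651ms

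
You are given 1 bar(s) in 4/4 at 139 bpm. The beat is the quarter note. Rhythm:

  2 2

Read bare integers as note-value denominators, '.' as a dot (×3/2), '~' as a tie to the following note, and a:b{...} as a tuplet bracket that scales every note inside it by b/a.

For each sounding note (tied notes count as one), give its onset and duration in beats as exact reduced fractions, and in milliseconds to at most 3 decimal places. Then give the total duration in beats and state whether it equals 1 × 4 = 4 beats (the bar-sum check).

1) 0.0ms=0b +863.309ms=2b
2) 863.309ms=2b +863.309ms=2b
Σ=4b of 4 (139bpm 4/4) — PASS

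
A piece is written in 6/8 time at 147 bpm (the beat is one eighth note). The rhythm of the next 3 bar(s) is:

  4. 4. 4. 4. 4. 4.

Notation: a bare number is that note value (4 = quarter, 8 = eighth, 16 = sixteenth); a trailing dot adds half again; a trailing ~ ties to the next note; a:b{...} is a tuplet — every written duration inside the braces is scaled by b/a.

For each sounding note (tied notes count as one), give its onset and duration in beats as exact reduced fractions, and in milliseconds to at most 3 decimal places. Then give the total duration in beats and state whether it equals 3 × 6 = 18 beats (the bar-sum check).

1) 0.0ms=0b +1224.49ms=3b
2) 1224.49ms=3b +1224.49ms=3b
3) 2448.98ms=6b +1224.49ms=3b
4) 3673.469ms=9b +1224.49ms=3b
5) 4897.959ms=12b +1224.49ms=3b
6) 6122.449ms=15b +1224.49ms=3b
Σ=18b of 18 (147bpm 6/8) — PASS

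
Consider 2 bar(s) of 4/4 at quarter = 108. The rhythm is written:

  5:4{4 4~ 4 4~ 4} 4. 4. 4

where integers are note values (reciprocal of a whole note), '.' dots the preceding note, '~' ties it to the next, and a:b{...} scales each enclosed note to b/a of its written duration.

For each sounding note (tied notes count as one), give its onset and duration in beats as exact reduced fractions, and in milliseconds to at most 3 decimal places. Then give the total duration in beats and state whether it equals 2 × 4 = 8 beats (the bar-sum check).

1) 0.0ms=0b +444.444ms=4/5b
2) 444.444ms=4/5b +888.889ms=8/5b
3) 1333.333ms=12/5b +888.889ms=8/5b
4) 2222.222ms=4b +833.333ms=3/2b
5) 3055.556ms=11/2b +833.333ms=3/2b
6) 3888.889ms=7b +555.556ms=1b
Σ=8b of 8 (108bpm 4/4) — PASS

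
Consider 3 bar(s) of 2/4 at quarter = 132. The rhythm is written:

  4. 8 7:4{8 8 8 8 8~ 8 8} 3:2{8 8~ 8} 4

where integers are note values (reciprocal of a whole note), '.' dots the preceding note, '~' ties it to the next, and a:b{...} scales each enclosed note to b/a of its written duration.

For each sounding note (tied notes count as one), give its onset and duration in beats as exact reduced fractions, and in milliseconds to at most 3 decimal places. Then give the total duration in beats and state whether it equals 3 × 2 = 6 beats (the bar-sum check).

1) 0.0ms=0b +681.818ms=3/2b
2) 681.818ms=3/2b +227.273ms=1/2b
3) 909.091ms=2b +129.87ms=2/7b
4) 1038.961ms=16/7b +129.87ms=2/7b
5) 1168.831ms=18/7b +129.87ms=2/7b
6) 1298.701ms=20/7b +129.87ms=2/7b
7) 1428.571ms=22/7b +259.74ms=4/7b
8) 1688.312ms=26/7b +129.87ms=2/7b
9) 1818.182ms=4b +151.515ms=1/3b
10) 1969.697ms=13/3b +303.03ms=2/3b
11) 2272.727ms=5b +454.545ms=1b
Σ=6b of 6 (132bpm 2/4) — PASS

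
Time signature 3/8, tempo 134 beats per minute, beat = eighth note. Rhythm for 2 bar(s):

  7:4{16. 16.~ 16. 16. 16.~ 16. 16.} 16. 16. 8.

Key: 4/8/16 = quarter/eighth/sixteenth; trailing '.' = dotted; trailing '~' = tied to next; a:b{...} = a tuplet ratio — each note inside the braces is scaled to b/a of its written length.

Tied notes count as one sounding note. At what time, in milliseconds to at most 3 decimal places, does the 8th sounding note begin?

1. 0.0ms @ 0 + 191.898ms (3/7)
2. 191.898ms @ 3/7 + 383.795ms (6/7)
3. 575.693ms @ 9/7 + 191.898ms (3/7)
4. 767.591ms @ 12/7 + 383.795ms (6/7)
5. 1151.386ms @ 18/7 + 191.898ms (3/7)
6. 1343.284ms @ 3 + 335.821ms (3/4)
7. 1679.104ms @ 15/4 + 335.821ms (3/4)
8. 2014.925ms @ 9/2 + 671.642ms (3/2)

note 8 onset = 9/2b = 2014.925ms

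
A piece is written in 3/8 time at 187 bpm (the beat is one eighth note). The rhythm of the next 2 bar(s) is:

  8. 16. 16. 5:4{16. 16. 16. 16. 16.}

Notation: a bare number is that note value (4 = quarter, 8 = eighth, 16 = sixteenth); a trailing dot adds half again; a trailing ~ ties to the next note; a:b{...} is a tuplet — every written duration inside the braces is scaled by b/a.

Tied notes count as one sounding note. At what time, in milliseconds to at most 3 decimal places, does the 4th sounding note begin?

note 4 onset = 3b = 962.567ms

1. 0.0ms @ 0 + 481.283ms (3/2)
2. 481.283ms @ 3/2 + 240.642ms (3/4)
3. 721.925ms @ 9/4 + 240.642ms (3/4)
4. 962.567ms @ 3 + 192.513ms (3/5)
5. 1155.08ms @ 18/5 + 192.513ms (3/5)
6. 1347.594ms @ 21/5 + 192.513ms (3/5)
7. 1540.107ms @ 24/5 + 192.513ms (3/5)
8. 1732.62ms @ 27/5 + 192.513ms (3/5)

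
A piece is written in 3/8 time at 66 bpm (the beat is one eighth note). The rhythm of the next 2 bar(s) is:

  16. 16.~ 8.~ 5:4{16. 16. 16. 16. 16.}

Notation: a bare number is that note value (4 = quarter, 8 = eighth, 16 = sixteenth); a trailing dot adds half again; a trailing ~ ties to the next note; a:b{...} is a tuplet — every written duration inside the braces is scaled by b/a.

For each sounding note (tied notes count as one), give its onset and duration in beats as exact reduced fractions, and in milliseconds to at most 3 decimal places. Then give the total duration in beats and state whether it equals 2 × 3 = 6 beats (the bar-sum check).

1) 0.0ms=0b +681.818ms=3/4b
2) 681.818ms=3/4b +2590.909ms=57/20b
3) 3272.727ms=18/5b +545.455ms=3/5b
4) 3818.182ms=21/5b +545.455ms=3/5b
5) 4363.636ms=24/5b +545.455ms=3/5b
6) 4909.091ms=27/5b +545.455ms=3/5b
Σ=6b of 6 (66bpm 3/8) — PASS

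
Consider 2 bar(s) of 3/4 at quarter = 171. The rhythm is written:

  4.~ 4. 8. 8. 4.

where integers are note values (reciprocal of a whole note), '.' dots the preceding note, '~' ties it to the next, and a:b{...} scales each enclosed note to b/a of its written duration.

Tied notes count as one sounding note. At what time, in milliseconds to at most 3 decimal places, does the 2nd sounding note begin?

1. 0.0ms @ 0 + 1052.632ms (3)
2. 1052.632ms @ 3 + 263.158ms (3/4)
3. 1315.789ms @ 15/4 + 263.158ms (3/4)
4. 1578.947ms @ 9/2 + 526.316ms (3/2)

note 2 onset = 3b = 1052.632ms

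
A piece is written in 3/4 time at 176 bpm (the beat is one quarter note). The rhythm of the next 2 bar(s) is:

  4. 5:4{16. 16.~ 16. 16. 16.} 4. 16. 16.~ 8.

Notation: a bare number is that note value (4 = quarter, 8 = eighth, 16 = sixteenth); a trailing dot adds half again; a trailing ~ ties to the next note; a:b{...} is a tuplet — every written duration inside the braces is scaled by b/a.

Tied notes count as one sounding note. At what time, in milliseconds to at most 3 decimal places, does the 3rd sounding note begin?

note 3 onset = 9/5b = 613.636ms

1. 0.0ms @ 0 + 511.364ms (3/2)
2. 511.364ms @ 3/2 + 102.273ms (3/10)
3. 613.636ms @ 9/5 + 204.545ms (3/5)
4. 818.182ms @ 12/5 + 102.273ms (3/10)
5. 920.455ms @ 27/10 + 102.273ms (3/10)
6. 1022.727ms @ 3 + 511.364ms (3/2)
7. 1534.091ms @ 9/2 + 127.841ms (3/8)
8. 1661.932ms @ 39/8 + 383.523ms (9/8)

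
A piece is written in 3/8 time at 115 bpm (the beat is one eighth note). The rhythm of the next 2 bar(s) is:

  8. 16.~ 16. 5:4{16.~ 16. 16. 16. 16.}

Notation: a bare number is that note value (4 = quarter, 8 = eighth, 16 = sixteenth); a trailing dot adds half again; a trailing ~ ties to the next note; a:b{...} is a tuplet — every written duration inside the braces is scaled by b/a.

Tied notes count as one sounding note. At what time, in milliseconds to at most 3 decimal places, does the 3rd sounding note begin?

note 3 onset = 3b = 1565.217ms

1. 0.0ms @ 0 + 782.609ms (3/2)
2. 782.609ms @ 3/2 + 782.609ms (3/2)
3. 1565.217ms @ 3 + 626.087ms (6/5)
4. 2191.304ms @ 21/5 + 313.043ms (3/5)
5. 2504.348ms @ 24/5 + 313.043ms (3/5)
6. 2817.391ms @ 27/5 + 313.043ms (3/5)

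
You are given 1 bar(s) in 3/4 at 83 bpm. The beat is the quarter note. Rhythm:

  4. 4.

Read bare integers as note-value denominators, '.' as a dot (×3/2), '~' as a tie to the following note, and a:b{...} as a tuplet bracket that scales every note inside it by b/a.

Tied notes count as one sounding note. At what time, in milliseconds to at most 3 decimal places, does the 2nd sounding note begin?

note 2 onset = 3/2b = 1084.337ms

1. 0.0ms @ 0 + 1084.337ms (3/2)
2. 1084.337ms @ 3/2 + 1084.337ms (3/2)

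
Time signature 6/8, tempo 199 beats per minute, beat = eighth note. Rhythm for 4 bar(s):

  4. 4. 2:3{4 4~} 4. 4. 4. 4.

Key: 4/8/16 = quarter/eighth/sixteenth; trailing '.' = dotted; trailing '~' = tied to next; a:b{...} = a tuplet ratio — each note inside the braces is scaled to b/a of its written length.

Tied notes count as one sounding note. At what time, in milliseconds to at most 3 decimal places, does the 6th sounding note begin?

note 6 onset = 18b = 5427.136ms

1. 0.0ms @ 0 + 904.523ms (3)
2. 904.523ms @ 3 + 904.523ms (3)
3. 1809.045ms @ 6 + 904.523ms (3)
4. 2713.568ms @ 9 + 1809.045ms (6)
5. 4522.613ms @ 15 + 904.523ms (3)
6. 5427.136ms @ 18 + 904.523ms (3)
7. 6331.658ms @ 21 + 904.523ms (3)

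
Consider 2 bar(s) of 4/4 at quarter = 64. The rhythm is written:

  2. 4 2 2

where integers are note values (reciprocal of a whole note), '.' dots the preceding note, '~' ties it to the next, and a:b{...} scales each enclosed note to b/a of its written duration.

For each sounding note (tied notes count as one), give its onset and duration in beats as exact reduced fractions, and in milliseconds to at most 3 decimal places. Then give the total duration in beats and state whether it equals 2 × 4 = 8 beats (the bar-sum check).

1) 0.0ms=0b +2812.5ms=3b
2) 2812.5ms=3b +937.5ms=1b
3) 3750.0ms=4b +1875.0ms=2b
4) 5625.0ms=6b +1875.0ms=2b
Σ=8b of 8 (64bpm 4/4) — PASS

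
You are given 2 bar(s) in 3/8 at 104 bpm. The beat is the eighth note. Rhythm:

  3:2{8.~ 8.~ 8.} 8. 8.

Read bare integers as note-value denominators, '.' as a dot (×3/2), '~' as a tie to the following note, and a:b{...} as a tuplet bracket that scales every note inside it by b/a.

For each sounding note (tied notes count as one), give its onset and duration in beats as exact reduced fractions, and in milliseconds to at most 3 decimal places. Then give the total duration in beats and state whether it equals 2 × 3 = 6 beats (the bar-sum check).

1) 0.0ms=0b +1730.769ms=3b
2) 1730.769ms=3b +865.385ms=3/2b
3) 2596.154ms=9/2b +865.385ms=3/2b
Σ=6b of 6 (104bpm 3/8) — PASS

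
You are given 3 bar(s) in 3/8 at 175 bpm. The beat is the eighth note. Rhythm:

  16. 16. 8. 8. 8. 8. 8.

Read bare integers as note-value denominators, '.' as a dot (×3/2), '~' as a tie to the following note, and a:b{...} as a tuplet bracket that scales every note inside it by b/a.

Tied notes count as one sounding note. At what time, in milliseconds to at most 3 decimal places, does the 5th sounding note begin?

note 5 onset = 9/2b = 1542.857ms

1. 0.0ms @ 0 + 257.143ms (3/4)
2. 257.143ms @ 3/4 + 257.143ms (3/4)
3. 514.286ms @ 3/2 + 514.286ms (3/2)
4. 1028.571ms @ 3 + 514.286ms (3/2)
5. 1542.857ms @ 9/2 + 514.286ms (3/2)
6. 2057.143ms @ 6 + 514.286ms (3/2)
7. 2571.429ms @ 15/2 + 514.286ms (3/2)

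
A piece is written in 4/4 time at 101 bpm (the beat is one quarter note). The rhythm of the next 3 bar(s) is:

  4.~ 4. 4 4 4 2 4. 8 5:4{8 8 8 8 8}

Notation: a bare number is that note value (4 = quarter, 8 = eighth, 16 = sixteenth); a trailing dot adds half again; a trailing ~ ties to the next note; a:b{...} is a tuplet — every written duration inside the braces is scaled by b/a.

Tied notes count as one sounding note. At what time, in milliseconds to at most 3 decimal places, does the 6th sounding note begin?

note 6 onset = 8b = 4752.475ms

1. 0.0ms @ 0 + 1782.178ms (3)
2. 1782.178ms @ 3 + 594.059ms (1)
3. 2376.238ms @ 4 + 594.059ms (1)
4. 2970.297ms @ 5 + 594.059ms (1)
5. 3564.356ms @ 6 + 1188.119ms (2)
6. 4752.475ms @ 8 + 891.089ms (3/2)
7. 5643.564ms @ 19/2 + 297.03ms (1/2)
8. 5940.594ms @ 10 + 237.624ms (2/5)
9. 6178.218ms @ 52/5 + 237.624ms (2/5)
10. 6415.842ms @ 54/5 + 237.624ms (2/5)
11. 6653.465ms @ 56/5 + 237.624ms (2/5)
12. 6891.089ms @ 58/5 + 237.624ms (2/5)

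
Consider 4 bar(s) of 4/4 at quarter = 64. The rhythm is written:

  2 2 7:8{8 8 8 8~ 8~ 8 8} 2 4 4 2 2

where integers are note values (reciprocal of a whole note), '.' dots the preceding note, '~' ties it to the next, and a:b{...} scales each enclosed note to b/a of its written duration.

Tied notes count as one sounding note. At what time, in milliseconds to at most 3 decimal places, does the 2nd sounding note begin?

note 2 onset = 2b = 1875.0ms

1. 0.0ms @ 0 + 1875.0ms (2)
2. 1875.0ms @ 2 + 1875.0ms (2)
3. 3750.0ms @ 4 + 535.714ms (4/7)
4. 4285.714ms @ 32/7 + 535.714ms (4/7)
5. 4821.429ms @ 36/7 + 535.714ms (4/7)
6. 5357.143ms @ 40/7 + 1607.143ms (12/7)
7. 6964.286ms @ 52/7 + 535.714ms (4/7)
8. 7500.0ms @ 8 + 1875.0ms (2)
9. 9375.0ms @ 10 + 937.5ms (1)
10. 10312.5ms @ 11 + 937.5ms (1)
11. 11250.0ms @ 12 + 1875.0ms (2)
12. 13125.0ms @ 14 + 1875.0ms (2)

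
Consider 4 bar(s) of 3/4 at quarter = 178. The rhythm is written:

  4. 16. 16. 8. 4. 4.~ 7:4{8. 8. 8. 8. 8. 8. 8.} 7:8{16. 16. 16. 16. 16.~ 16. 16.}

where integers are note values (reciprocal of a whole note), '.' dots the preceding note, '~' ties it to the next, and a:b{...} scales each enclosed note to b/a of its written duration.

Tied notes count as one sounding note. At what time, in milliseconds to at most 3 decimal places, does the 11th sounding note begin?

note 11 onset = 57/7b = 2744.783ms

1. 0.0ms @ 0 + 505.618ms (3/2)
2. 505.618ms @ 3/2 + 126.404ms (3/8)
3. 632.022ms @ 15/8 + 126.404ms (3/8)
4. 758.427ms @ 9/4 + 252.809ms (3/4)
5. 1011.236ms @ 3 + 505.618ms (3/2)
6. 1516.854ms @ 9/2 + 650.08ms (27/14)
7. 2166.934ms @ 45/7 + 144.462ms (3/7)
8. 2311.396ms @ 48/7 + 144.462ms (3/7)
9. 2455.859ms @ 51/7 + 144.462ms (3/7)
10. 2600.321ms @ 54/7 + 144.462ms (3/7)
11. 2744.783ms @ 57/7 + 144.462ms (3/7)
12. 2889.246ms @ 60/7 + 144.462ms (3/7)
13. 3033.708ms @ 9 + 144.462ms (3/7)
14. 3178.17ms @ 66/7 + 144.462ms (3/7)
15. 3322.632ms @ 69/7 + 144.462ms (3/7)
16. 3467.095ms @ 72/7 + 144.462ms (3/7)
17. 3611.557ms @ 75/7 + 288.925ms (6/7)
18. 3900.482ms @ 81/7 + 144.462ms (3/7)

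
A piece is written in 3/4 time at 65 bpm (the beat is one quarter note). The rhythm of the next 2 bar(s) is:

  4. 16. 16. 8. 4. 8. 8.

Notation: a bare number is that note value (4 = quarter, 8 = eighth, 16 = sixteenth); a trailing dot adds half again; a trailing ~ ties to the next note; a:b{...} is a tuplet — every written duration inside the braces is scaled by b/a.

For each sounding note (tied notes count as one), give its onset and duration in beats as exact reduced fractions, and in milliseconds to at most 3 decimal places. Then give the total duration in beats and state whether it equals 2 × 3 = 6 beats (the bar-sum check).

1) 0.0ms=0b +1384.615ms=3/2b
2) 1384.615ms=3/2b +346.154ms=3/8b
3) 1730.769ms=15/8b +346.154ms=3/8b
4) 2076.923ms=9/4b +692.308ms=3/4b
5) 2769.231ms=3b +1384.615ms=3/2b
6) 4153.846ms=9/2b +692.308ms=3/4b
7) 4846.154ms=21/4b +692.308ms=3/4b
Σ=6b of 6 (65bpm 3/4) — PASS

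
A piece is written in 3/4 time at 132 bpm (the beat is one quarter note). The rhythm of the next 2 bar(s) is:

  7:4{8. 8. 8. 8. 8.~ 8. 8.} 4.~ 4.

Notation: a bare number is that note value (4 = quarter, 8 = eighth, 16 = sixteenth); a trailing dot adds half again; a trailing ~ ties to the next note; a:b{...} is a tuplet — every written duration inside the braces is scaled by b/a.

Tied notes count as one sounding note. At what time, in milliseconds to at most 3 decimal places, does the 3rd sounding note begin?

note 3 onset = 6/7b = 389.61ms

1. 0.0ms @ 0 + 194.805ms (3/7)
2. 194.805ms @ 3/7 + 194.805ms (3/7)
3. 389.61ms @ 6/7 + 194.805ms (3/7)
4. 584.416ms @ 9/7 + 194.805ms (3/7)
5. 779.221ms @ 12/7 + 389.61ms (6/7)
6. 1168.831ms @ 18/7 + 194.805ms (3/7)
7. 1363.636ms @ 3 + 1363.636ms (3)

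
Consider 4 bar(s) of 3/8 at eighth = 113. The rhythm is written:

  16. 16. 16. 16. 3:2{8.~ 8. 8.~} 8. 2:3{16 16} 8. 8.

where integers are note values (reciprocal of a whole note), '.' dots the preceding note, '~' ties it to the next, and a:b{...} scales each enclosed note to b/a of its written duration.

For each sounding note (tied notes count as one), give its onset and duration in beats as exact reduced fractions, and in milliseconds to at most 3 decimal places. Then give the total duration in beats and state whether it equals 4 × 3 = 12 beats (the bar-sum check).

1) 0.0ms=0b +398.23ms=3/4b
2) 398.23ms=3/4b +398.23ms=3/4b
3) 796.46ms=3/2b +398.23ms=3/4b
4) 1194.69ms=9/4b +398.23ms=3/4b
5) 1592.92ms=3b +1061.947ms=2b
6) 2654.867ms=5b +1327.434ms=5/2b
7) 3982.301ms=15/2b +398.23ms=3/4b
8) 4380.531ms=33/4b +398.23ms=3/4b
9) 4778.761ms=9b +796.46ms=3/2b
10) 5575.221ms=21/2b +796.46ms=3/2b
Σ=12b of 12 (113bpm 3/8) — PASS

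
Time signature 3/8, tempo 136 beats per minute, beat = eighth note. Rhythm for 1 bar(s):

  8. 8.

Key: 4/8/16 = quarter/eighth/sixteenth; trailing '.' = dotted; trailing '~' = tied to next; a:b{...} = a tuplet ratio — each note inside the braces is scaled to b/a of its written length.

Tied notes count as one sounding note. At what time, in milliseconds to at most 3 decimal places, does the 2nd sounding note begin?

1. 0.0ms @ 0 + 661.765ms (3/2)
2. 661.765ms @ 3/2 + 661.765ms (3/2)

note 2 onset = 3/2b = 661.765ms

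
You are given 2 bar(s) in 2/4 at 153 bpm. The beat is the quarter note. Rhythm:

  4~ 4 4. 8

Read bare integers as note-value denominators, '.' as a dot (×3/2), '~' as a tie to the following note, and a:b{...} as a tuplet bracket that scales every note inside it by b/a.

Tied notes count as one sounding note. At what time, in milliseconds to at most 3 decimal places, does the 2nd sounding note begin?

1. 0.0ms @ 0 + 784.314ms (2)
2. 784.314ms @ 2 + 588.235ms (3/2)
3. 1372.549ms @ 7/2 + 196.078ms (1/2)

note 2 onset = 2b = 784.314ms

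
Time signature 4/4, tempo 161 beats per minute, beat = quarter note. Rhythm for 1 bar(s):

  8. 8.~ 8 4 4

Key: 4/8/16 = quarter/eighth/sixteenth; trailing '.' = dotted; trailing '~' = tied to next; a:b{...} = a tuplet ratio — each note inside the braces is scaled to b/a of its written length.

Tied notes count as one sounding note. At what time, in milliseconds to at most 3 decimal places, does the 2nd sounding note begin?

1. 0.0ms @ 0 + 279.503ms (3/4)
2. 279.503ms @ 3/4 + 465.839ms (5/4)
3. 745.342ms @ 2 + 372.671ms (1)
4. 1118.012ms @ 3 + 372.671ms (1)

note 2 onset = 3/4b = 279.503ms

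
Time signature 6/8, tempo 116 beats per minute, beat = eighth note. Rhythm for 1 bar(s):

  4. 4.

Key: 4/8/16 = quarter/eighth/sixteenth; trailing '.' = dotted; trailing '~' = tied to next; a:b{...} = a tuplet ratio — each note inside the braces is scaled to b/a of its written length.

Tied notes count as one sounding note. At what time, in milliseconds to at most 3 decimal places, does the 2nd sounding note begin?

note 2 onset = 3b = 1551.724ms

1. 0.0ms @ 0 + 1551.724ms (3)
2. 1551.724ms @ 3 + 1551.724ms (3)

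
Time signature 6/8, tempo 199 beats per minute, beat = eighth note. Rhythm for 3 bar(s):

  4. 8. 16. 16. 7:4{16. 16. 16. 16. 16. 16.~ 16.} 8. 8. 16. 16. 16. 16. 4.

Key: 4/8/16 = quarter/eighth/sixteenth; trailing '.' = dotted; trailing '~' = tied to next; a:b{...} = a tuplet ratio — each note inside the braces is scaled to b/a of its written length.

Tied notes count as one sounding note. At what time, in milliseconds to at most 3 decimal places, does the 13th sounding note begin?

note 13 onset = 12b = 3618.09ms

1. 0.0ms @ 0 + 904.523ms (3)
2. 904.523ms @ 3 + 452.261ms (3/2)
3. 1356.784ms @ 9/2 + 226.131ms (3/4)
4. 1582.915ms @ 21/4 + 226.131ms (3/4)
5. 1809.045ms @ 6 + 129.218ms (3/7)
6. 1938.263ms @ 45/7 + 129.218ms (3/7)
7. 2067.48ms @ 48/7 + 129.218ms (3/7)
8. 2196.698ms @ 51/7 + 129.218ms (3/7)
9. 2325.915ms @ 54/7 + 129.218ms (3/7)
10. 2455.133ms @ 57/7 + 258.435ms (6/7)
11. 2713.568ms @ 9 + 452.261ms (3/2)
12. 3165.829ms @ 21/2 + 452.261ms (3/2)
13. 3618.09ms @ 12 + 226.131ms (3/4)
14. 3844.221ms @ 51/4 + 226.131ms (3/4)
15. 4070.352ms @ 27/2 + 226.131ms (3/4)
16. 4296.482ms @ 57/4 + 226.131ms (3/4)
17. 4522.613ms @ 15 + 904.523ms (3)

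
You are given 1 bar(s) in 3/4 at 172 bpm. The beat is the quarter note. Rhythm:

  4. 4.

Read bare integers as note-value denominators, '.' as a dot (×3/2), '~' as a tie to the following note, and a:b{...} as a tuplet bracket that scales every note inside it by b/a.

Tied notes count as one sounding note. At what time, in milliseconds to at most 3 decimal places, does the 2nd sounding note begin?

note 2 onset = 3/2b = 523.256ms

1. 0.0ms @ 0 + 523.256ms (3/2)
2. 523.256ms @ 3/2 + 523.256ms (3/2)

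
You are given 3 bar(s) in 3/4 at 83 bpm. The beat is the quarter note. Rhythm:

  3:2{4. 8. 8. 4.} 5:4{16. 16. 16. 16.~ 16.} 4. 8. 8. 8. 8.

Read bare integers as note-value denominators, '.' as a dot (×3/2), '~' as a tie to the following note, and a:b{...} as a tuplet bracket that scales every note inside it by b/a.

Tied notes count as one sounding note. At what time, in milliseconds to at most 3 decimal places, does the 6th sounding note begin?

1. 0.0ms @ 0 + 722.892ms (1)
2. 722.892ms @ 1 + 361.446ms (1/2)
3. 1084.337ms @ 3/2 + 361.446ms (1/2)
4. 1445.783ms @ 2 + 722.892ms (1)
5. 2168.675ms @ 3 + 216.867ms (3/10)
6. 2385.542ms @ 33/10 + 216.867ms (3/10)
7. 2602.41ms @ 18/5 + 216.867ms (3/10)
8. 2819.277ms @ 39/10 + 433.735ms (3/5)
9. 3253.012ms @ 9/2 + 1084.337ms (3/2)
10. 4337.349ms @ 6 + 542.169ms (3/4)
11. 4879.518ms @ 27/4 + 542.169ms (3/4)
12. 5421.687ms @ 15/2 + 542.169ms (3/4)
13. 5963.855ms @ 33/4 + 542.169ms (3/4)

note 6 onset = 33/10b = 2385.542ms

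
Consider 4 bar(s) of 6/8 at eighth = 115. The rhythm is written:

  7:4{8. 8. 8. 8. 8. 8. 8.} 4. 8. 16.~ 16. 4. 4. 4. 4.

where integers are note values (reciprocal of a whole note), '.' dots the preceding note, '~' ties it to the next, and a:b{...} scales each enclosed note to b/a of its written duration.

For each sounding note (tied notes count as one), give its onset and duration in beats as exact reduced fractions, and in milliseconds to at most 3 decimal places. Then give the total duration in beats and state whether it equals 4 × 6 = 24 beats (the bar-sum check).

1) 0.0ms=0b +447.205ms=6/7b
2) 447.205ms=6/7b +447.205ms=6/7b
3) 894.41ms=12/7b +447.205ms=6/7b
4) 1341.615ms=18/7b +447.205ms=6/7b
5) 1788.82ms=24/7b +447.205ms=6/7b
6) 2236.025ms=30/7b +447.205ms=6/7b
7) 2683.23ms=36/7b +447.205ms=6/7b
8) 3130.435ms=6b +1565.217ms=3b
9) 4695.652ms=9b +782.609ms=3/2b
10) 5478.261ms=21/2b +782.609ms=3/2b
11) 6260.87ms=12b +1565.217ms=3b
12) 7826.087ms=15b +1565.217ms=3b
13) 9391.304ms=18b +1565.217ms=3b
14) 10956.522ms=21b +1565.217ms=3b
Σ=24b of 24 (115bpm 6/8) — PASS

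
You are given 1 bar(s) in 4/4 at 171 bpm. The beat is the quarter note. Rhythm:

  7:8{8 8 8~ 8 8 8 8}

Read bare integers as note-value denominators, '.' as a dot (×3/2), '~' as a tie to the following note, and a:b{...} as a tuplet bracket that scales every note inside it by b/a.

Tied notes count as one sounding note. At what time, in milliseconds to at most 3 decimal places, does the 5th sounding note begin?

1. 0.0ms @ 0 + 200.501ms (4/7)
2. 200.501ms @ 4/7 + 200.501ms (4/7)
3. 401.003ms @ 8/7 + 401.003ms (8/7)
4. 802.005ms @ 16/7 + 200.501ms (4/7)
5. 1002.506ms @ 20/7 + 200.501ms (4/7)
6. 1203.008ms @ 24/7 + 200.501ms (4/7)

note 5 onset = 20/7b = 1002.506ms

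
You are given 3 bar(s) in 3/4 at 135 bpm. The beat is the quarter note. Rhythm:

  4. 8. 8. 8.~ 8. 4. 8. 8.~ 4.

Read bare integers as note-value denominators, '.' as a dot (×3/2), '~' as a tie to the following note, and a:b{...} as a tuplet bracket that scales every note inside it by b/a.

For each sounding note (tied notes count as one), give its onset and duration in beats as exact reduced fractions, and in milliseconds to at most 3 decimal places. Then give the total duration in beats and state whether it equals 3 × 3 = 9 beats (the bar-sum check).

1) 0.0ms=0b +666.667ms=3/2b
2) 666.667ms=3/2b +333.333ms=3/4b
3) 1000.0ms=9/4b +333.333ms=3/4b
4) 1333.333ms=3b +666.667ms=3/2b
5) 2000.0ms=9/2b +666.667ms=3/2b
6) 2666.667ms=6b +333.333ms=3/4b
7) 3000.0ms=27/4b +1000.0ms=9/4b
Σ=9b of 9 (135bpm 3/4) — PASS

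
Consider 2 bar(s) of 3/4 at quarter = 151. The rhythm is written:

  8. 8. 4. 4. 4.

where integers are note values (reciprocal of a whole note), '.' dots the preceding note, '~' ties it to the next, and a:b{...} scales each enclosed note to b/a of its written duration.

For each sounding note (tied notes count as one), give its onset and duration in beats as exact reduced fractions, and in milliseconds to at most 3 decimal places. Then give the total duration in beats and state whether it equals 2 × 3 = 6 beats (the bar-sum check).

1) 0.0ms=0b +298.013ms=3/4b
2) 298.013ms=3/4b +298.013ms=3/4b
3) 596.026ms=3/2b +596.026ms=3/2b
4) 1192.053ms=3b +596.026ms=3/2b
5) 1788.079ms=9/2b +596.026ms=3/2b
Σ=6b of 6 (151bpm 3/4) — PASS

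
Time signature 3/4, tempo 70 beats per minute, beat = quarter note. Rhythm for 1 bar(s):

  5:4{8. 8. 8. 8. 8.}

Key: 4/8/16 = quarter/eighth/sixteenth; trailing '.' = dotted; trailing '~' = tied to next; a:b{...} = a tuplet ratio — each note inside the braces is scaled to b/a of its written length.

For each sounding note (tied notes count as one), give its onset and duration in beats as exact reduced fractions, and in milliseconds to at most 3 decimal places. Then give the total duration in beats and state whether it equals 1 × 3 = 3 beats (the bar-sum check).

1) 0.0ms=0b +514.286ms=3/5b
2) 514.286ms=3/5b +514.286ms=3/5b
3) 1028.571ms=6/5b +514.286ms=3/5b
4) 1542.857ms=9/5b +514.286ms=3/5b
5) 2057.143ms=12/5b +514.286ms=3/5b
Σ=3b of 3 (70bpm 3/4) — PASS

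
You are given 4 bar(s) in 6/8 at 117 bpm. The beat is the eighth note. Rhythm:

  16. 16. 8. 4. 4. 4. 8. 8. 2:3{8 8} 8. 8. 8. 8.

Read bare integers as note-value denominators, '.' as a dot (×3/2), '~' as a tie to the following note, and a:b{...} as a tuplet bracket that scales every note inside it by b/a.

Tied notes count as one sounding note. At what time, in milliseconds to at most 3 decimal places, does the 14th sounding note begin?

note 14 onset = 45/2b = 11538.462ms

1. 0.0ms @ 0 + 384.615ms (3/4)
2. 384.615ms @ 3/4 + 384.615ms (3/4)
3. 769.231ms @ 3/2 + 769.231ms (3/2)
4. 1538.462ms @ 3 + 1538.462ms (3)
5. 3076.923ms @ 6 + 1538.462ms (3)
6. 4615.385ms @ 9 + 1538.462ms (3)
7. 6153.846ms @ 12 + 769.231ms (3/2)
8. 6923.077ms @ 27/2 + 769.231ms (3/2)
9. 7692.308ms @ 15 + 769.231ms (3/2)
10. 8461.538ms @ 33/2 + 769.231ms (3/2)
11. 9230.769ms @ 18 + 769.231ms (3/2)
12. 10000.0ms @ 39/2 + 769.231ms (3/2)
13. 10769.231ms @ 21 + 769.231ms (3/2)
14. 11538.462ms @ 45/2 + 769.231ms (3/2)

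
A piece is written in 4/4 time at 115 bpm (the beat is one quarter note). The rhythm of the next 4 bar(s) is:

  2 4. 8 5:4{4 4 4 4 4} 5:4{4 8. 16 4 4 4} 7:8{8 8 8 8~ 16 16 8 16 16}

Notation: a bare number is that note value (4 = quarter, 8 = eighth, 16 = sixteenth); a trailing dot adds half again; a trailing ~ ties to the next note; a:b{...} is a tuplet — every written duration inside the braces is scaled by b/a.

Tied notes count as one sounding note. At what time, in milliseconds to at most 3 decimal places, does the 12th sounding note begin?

1. 0.0ms @ 0 + 1043.478ms (2)
2. 1043.478ms @ 2 + 782.609ms (3/2)
3. 1826.087ms @ 7/2 + 260.87ms (1/2)
4. 2086.957ms @ 4 + 417.391ms (4/5)
5. 2504.348ms @ 24/5 + 417.391ms (4/5)
6. 2921.739ms @ 28/5 + 417.391ms (4/5)
7. 3339.13ms @ 32/5 + 417.391ms (4/5)
8. 3756.522ms @ 36/5 + 417.391ms (4/5)
9. 4173.913ms @ 8 + 417.391ms (4/5)
10. 4591.304ms @ 44/5 + 313.043ms (3/5)
11. 4904.348ms @ 47/5 + 104.348ms (1/5)
12. 5008.696ms @ 48/5 + 417.391ms (4/5)
13. 5426.087ms @ 52/5 + 417.391ms (4/5)
14. 5843.478ms @ 56/5 + 417.391ms (4/5)
15. 6260.87ms @ 12 + 298.137ms (4/7)
16. 6559.006ms @ 88/7 + 298.137ms (4/7)
17. 6857.143ms @ 92/7 + 298.137ms (4/7)
18. 7155.28ms @ 96/7 + 447.205ms (6/7)
19. 7602.484ms @ 102/7 + 149.068ms (2/7)
20. 7751.553ms @ 104/7 + 298.137ms (4/7)
21. 8049.689ms @ 108/7 + 149.068ms (2/7)
22. 8198.758ms @ 110/7 + 149.068ms (2/7)

note 12 onset = 48/5b = 5008.696ms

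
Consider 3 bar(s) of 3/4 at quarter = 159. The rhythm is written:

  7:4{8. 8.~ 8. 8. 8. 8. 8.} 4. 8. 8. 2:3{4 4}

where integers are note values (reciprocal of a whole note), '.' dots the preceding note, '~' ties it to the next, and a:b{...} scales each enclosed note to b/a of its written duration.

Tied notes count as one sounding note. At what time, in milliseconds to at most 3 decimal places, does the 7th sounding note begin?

1. 0.0ms @ 0 + 161.725ms (3/7)
2. 161.725ms @ 3/7 + 323.45ms (6/7)
3. 485.175ms @ 9/7 + 161.725ms (3/7)
4. 646.9ms @ 12/7 + 161.725ms (3/7)
5. 808.625ms @ 15/7 + 161.725ms (3/7)
6. 970.35ms @ 18/7 + 161.725ms (3/7)
7. 1132.075ms @ 3 + 566.038ms (3/2)
8. 1698.113ms @ 9/2 + 283.019ms (3/4)
9. 1981.132ms @ 21/4 + 283.019ms (3/4)
10. 2264.151ms @ 6 + 566.038ms (3/2)
11. 2830.189ms @ 15/2 + 566.038ms (3/2)

note 7 onset = 3b = 1132.075ms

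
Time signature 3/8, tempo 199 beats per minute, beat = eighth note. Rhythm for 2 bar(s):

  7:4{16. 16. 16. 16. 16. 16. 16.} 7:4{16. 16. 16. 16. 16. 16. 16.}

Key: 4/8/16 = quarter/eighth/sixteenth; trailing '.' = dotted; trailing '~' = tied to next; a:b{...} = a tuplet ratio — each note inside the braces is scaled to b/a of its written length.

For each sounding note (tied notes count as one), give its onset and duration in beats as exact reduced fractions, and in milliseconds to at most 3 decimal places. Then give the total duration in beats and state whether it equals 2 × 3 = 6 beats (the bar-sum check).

1) 0.0ms=0b +129.218ms=3/7b
2) 129.218ms=3/7b +129.218ms=3/7b
3) 258.435ms=6/7b +129.218ms=3/7b
4) 387.653ms=9/7b +129.218ms=3/7b
5) 516.87ms=12/7b +129.218ms=3/7b
6) 646.088ms=15/7b +129.218ms=3/7b
7) 775.305ms=18/7b +129.218ms=3/7b
8) 904.523ms=3b +129.218ms=3/7b
9) 1033.74ms=24/7b +129.218ms=3/7b
10) 1162.958ms=27/7b +129.218ms=3/7b
11) 1292.175ms=30/7b +129.218ms=3/7b
12) 1421.393ms=33/7b +129.218ms=3/7b
13) 1550.61ms=36/7b +129.218ms=3/7b
14) 1679.828ms=39/7b +129.218ms=3/7b
Σ=6b of 6 (199bpm 3/8) — PASS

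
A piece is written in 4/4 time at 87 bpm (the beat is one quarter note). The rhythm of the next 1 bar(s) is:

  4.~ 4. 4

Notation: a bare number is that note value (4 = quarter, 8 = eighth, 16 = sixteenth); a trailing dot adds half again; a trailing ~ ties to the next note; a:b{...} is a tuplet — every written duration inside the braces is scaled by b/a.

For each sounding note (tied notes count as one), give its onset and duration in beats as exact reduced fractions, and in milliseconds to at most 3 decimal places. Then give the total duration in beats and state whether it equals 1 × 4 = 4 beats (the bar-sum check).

1) 0.0ms=0b +2068.966ms=3b
2) 2068.966ms=3b +689.655ms=1b
Σ=4b of 4 (87bpm 4/4) — PASS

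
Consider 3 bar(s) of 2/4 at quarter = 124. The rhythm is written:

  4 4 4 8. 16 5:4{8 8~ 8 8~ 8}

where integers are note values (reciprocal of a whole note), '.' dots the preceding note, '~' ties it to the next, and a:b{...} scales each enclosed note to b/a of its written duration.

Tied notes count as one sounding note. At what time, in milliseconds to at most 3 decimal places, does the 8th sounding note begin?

note 8 onset = 26/5b = 2516.129ms

1. 0.0ms @ 0 + 483.871ms (1)
2. 483.871ms @ 1 + 483.871ms (1)
3. 967.742ms @ 2 + 483.871ms (1)
4. 1451.613ms @ 3 + 362.903ms (3/4)
5. 1814.516ms @ 15/4 + 120.968ms (1/4)
6. 1935.484ms @ 4 + 193.548ms (2/5)
7. 2129.032ms @ 22/5 + 387.097ms (4/5)
8. 2516.129ms @ 26/5 + 387.097ms (4/5)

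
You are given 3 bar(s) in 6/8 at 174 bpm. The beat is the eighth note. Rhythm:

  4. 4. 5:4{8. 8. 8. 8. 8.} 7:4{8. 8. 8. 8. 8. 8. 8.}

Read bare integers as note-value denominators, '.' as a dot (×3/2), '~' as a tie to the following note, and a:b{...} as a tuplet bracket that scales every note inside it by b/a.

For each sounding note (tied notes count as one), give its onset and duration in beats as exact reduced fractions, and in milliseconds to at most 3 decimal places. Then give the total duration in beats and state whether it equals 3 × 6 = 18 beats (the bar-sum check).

1) 0.0ms=0b +1034.483ms=3b
2) 1034.483ms=3b +1034.483ms=3b
3) 2068.966ms=6b +413.793ms=6/5b
4) 2482.759ms=36/5b +413.793ms=6/5b
5) 2896.552ms=42/5b +413.793ms=6/5b
6) 3310.345ms=48/5b +413.793ms=6/5b
7) 3724.138ms=54/5b +413.793ms=6/5b
8) 4137.931ms=12b +295.567ms=6/7b
9) 4433.498ms=90/7b +295.567ms=6/7b
10) 4729.064ms=96/7b +295.567ms=6/7b
11) 5024.631ms=102/7b +295.567ms=6/7b
12) 5320.197ms=108/7b +295.567ms=6/7b
13) 5615.764ms=114/7b +295.567ms=6/7b
14) 5911.33ms=120/7b +295.567ms=6/7b
Σ=18b of 18 (174bpm 6/8) — PASS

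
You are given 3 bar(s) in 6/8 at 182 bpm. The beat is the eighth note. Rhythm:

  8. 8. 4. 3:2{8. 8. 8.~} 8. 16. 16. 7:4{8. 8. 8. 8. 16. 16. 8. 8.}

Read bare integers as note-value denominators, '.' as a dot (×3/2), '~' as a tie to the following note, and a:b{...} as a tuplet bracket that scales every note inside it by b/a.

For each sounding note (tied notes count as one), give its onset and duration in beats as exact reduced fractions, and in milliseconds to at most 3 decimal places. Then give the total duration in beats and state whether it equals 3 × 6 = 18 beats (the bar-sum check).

1) 0.0ms=0b +494.505ms=3/2b
2) 494.505ms=3/2b +494.505ms=3/2b
3) 989.011ms=3b +989.011ms=3b
4) 1978.022ms=6b +329.67ms=1b
5) 2307.692ms=7b +329.67ms=1b
6) 2637.363ms=8b +824.176ms=5/2b
7) 3461.538ms=21/2b +247.253ms=3/4b
8) 3708.791ms=45/4b +247.253ms=3/4b
9) 3956.044ms=12b +282.575ms=6/7b
10) 4238.619ms=90/7b +282.575ms=6/7b
11) 4521.193ms=96/7b +282.575ms=6/7b
12) 4803.768ms=102/7b +282.575ms=6/7b
13) 5086.342ms=108/7b +141.287ms=3/7b
14) 5227.63ms=111/7b +141.287ms=3/7b
15) 5368.917ms=114/7b +282.575ms=6/7b
16) 5651.491ms=120/7b +282.575ms=6/7b
Σ=18b of 18 (182bpm 6/8) — PASS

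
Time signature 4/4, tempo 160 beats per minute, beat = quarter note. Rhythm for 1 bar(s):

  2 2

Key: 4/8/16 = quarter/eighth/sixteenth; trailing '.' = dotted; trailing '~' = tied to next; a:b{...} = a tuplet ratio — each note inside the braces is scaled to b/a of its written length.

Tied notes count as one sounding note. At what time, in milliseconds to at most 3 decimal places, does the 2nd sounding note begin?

1. 0.0ms @ 0 + 750.0ms (2)
2. 750.0ms @ 2 + 750.0ms (2)

note 2 onset = 2b = 750.0ms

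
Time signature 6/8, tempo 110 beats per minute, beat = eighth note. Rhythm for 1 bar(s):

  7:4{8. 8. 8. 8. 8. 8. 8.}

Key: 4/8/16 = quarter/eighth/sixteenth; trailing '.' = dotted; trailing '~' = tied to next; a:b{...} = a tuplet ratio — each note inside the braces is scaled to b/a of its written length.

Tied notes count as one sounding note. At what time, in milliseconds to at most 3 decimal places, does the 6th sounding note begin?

note 6 onset = 30/7b = 2337.662ms

1. 0.0ms @ 0 + 467.532ms (6/7)
2. 467.532ms @ 6/7 + 467.532ms (6/7)
3. 935.065ms @ 12/7 + 467.532ms (6/7)
4. 1402.597ms @ 18/7 + 467.532ms (6/7)
5. 1870.13ms @ 24/7 + 467.532ms (6/7)
6. 2337.662ms @ 30/7 + 467.532ms (6/7)
7. 2805.195ms @ 36/7 + 467.532ms (6/7)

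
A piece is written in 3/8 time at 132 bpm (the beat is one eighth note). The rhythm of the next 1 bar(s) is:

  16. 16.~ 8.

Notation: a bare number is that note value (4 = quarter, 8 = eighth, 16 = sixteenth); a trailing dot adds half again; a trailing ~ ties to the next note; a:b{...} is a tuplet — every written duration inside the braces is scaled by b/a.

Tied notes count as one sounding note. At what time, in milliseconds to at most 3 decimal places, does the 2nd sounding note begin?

1. 0.0ms @ 0 + 340.909ms (3/4)
2. 340.909ms @ 3/4 + 1022.727ms (9/4)

note 2 onset = 3/4b = 340.909ms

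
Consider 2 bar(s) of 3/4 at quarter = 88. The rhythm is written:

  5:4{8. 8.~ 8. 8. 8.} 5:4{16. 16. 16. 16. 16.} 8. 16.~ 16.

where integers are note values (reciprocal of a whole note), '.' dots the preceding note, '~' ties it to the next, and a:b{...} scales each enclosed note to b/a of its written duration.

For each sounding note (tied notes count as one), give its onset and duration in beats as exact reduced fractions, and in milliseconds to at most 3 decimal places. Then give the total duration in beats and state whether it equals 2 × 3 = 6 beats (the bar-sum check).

1) 0.0ms=0b +409.091ms=3/5b
2) 409.091ms=3/5b +818.182ms=6/5b
3) 1227.273ms=9/5b +409.091ms=3/5b
4) 1636.364ms=12/5b +409.091ms=3/5b
5) 2045.455ms=3b +204.545ms=3/10b
6) 2250.0ms=33/10b +204.545ms=3/10b
7) 2454.545ms=18/5b +204.545ms=3/10b
8) 2659.091ms=39/10b +204.545ms=3/10b
9) 2863.636ms=21/5b +204.545ms=3/10b
10) 3068.182ms=9/2b +511.364ms=3/4b
11) 3579.545ms=21/4b +511.364ms=3/4b
Σ=6b of 6 (88bpm 3/4) — PASS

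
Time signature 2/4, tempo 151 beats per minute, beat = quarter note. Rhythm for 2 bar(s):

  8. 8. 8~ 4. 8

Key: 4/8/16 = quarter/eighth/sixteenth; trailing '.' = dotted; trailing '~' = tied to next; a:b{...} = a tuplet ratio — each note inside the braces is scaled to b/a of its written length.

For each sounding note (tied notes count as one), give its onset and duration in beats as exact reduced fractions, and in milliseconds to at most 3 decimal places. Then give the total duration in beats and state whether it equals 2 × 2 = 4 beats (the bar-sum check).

1) 0.0ms=0b +298.013ms=3/4b
2) 298.013ms=3/4b +298.013ms=3/4b
3) 596.026ms=3/2b +794.702ms=2b
4) 1390.728ms=7/2b +198.675ms=1/2b
Σ=4b of 4 (151bpm 2/4) — PASS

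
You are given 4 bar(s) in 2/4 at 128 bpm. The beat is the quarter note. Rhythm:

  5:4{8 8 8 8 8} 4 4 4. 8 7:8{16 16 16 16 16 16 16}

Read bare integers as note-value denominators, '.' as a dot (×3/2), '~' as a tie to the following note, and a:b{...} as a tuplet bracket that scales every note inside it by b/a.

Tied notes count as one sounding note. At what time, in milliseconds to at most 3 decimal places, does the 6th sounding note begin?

note 6 onset = 2b = 937.5ms

1. 0.0ms @ 0 + 187.5ms (2/5)
2. 187.5ms @ 2/5 + 187.5ms (2/5)
3. 375.0ms @ 4/5 + 187.5ms (2/5)
4. 562.5ms @ 6/5 + 187.5ms (2/5)
5. 750.0ms @ 8/5 + 187.5ms (2/5)
6. 937.5ms @ 2 + 468.75ms (1)
7. 1406.25ms @ 3 + 468.75ms (1)
8. 1875.0ms @ 4 + 703.125ms (3/2)
9. 2578.125ms @ 11/2 + 234.375ms (1/2)
10. 2812.5ms @ 6 + 133.929ms (2/7)
11. 2946.429ms @ 44/7 + 133.929ms (2/7)
12. 3080.357ms @ 46/7 + 133.929ms (2/7)
13. 3214.286ms @ 48/7 + 133.929ms (2/7)
14. 3348.214ms @ 50/7 + 133.929ms (2/7)
15. 3482.143ms @ 52/7 + 133.929ms (2/7)
16. 3616.071ms @ 54/7 + 133.929ms (2/7)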